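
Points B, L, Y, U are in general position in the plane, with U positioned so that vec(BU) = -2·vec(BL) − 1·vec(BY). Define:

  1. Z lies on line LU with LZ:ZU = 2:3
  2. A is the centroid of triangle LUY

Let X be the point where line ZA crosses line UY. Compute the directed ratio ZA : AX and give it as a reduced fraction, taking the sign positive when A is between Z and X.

Work in coordinates with B = (0, 0), L = (1, 0), Y = (0, 1), U = (-2, -1).
1. Z lies on line LU with LZ:ZU = 2:3 ⇒ Z = (-1/5, -2/5)
2. A is the centroid of triangle LUY ⇒ A = (-1/3, 0)
line ZA meets UY at X = (-1/2, 1/2)
A = Z + t·(X−Z) with t = 4/9, so ZA:AX = 4/9:5/9

ZA:AX = 4/5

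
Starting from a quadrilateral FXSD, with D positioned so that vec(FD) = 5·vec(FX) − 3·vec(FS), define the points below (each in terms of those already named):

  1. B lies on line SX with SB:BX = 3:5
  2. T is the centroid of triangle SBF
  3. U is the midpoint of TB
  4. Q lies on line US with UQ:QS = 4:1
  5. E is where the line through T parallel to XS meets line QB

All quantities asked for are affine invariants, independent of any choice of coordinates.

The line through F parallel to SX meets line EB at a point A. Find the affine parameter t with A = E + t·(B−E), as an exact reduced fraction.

t = -2

Choose coordinates F = (0, 0), X = (1, 0), S = (0, 1), D = (5, -3).
1. B lies on line SX with SB:BX = 3:5 ⇒ B = (3/8, 5/8)
2. T is the centroid of triangle SBF ⇒ T = (1/8, 13/24)
3. U is the midpoint of TB ⇒ U = (1/4, 7/12)
4. Q lies on line US with UQ:QS = 4:1 ⇒ Q = (1/20, 11/12)
5. E is where the line through T parallel to XS meets line QB ⇒ E = (-23/8, 85/24)
through F parallel to SX: direction (1, -1); meets EB at A = (-75/8, 75/8)
A = E + t·(B−E) with t = -2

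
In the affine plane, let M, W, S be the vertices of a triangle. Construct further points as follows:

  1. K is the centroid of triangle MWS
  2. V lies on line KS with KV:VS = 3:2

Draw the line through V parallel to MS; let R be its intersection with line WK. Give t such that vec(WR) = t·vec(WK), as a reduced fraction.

Work in coordinates with M = (0, 0), W = (1, 0), S = (0, 1).
1. K is the centroid of triangle MWS ⇒ K = (1/3, 1/3)
2. V lies on line KS with KV:VS = 3:2 ⇒ V = (2/15, 11/15)
through V parallel to MS: direction (0, 1); meets WK at R = (2/15, 13/30)
R = W + t·(K−W) with t = 13/10

t = 13/10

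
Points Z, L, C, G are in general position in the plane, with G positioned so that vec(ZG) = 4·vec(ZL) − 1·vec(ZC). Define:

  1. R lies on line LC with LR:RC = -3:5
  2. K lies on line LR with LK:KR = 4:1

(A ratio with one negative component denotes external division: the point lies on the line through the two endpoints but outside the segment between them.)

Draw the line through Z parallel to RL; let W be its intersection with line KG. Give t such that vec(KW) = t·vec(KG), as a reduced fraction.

t = -1/2

Work in coordinates with Z = (0, 0), L = (1, 0), C = (0, 1), G = (4, -1).
1. R lies on line LC with LR:RC = -3:5 ⇒ R = (5/2, -3/2)
2. K lies on line LR with LK:KR = 4:1 ⇒ K = (11/5, -6/5)
through Z parallel to RL: direction (-3/2, 3/2); meets KG at W = (13/10, -13/10)
W = K + t·(G−K) with t = -1/2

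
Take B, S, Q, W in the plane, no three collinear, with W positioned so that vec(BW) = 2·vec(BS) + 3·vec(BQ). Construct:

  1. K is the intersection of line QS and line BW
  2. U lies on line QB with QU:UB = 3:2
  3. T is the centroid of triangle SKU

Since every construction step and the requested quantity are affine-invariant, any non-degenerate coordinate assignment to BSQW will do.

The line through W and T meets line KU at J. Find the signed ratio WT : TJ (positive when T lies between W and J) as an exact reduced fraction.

Assign B = (0, 0), S = (1, 0), Q = (0, 1), W = (2, 3) — the answer is frame-independent, so this choice is without loss of generality.
1. K is the intersection of line QS and line BW ⇒ K = (2/5, 3/5)
2. U lies on line QB with QU:UB = 3:2 ⇒ U = (0, 2/5)
3. T is the centroid of triangle SKU ⇒ T = (7/15, 1/3)
line WT meets KU at J = (202/285, 43/57)
T = W + t·(J−W) with t = 19/16, so WT:TJ = 19/16:-3/16

WT:TJ = -19/3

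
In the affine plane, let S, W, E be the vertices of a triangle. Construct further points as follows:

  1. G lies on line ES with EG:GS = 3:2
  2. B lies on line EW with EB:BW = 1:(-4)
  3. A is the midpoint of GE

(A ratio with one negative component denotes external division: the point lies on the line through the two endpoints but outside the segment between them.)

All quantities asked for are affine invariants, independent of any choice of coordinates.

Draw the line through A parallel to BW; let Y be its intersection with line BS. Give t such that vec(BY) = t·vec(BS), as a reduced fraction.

Choose coordinates S = (0, 0), W = (1, 0), E = (0, 1).
1. G lies on line ES with EG:GS = 3:2 ⇒ G = (0, 2/5)
2. B lies on line EW with EB:BW = 1:(-4) ⇒ B = (-1/3, 4/3)
3. A is the midpoint of GE ⇒ A = (0, 7/10)
through A parallel to BW: direction (4/3, -4/3); meets BS at Y = (-7/30, 14/15)
Y = B + t·(S−B) with t = 3/10

t = 3/10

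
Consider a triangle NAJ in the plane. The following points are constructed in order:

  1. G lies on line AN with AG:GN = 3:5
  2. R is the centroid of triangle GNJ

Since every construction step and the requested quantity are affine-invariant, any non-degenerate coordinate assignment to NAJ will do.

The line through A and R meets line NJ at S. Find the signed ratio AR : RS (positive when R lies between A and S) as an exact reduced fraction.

Set N = (0, 0), A = (1, 0), J = (0, 1); any affine frame gives the same invariant.
1. G lies on line AN with AG:GN = 3:5 ⇒ G = (5/8, 0)
2. R is the centroid of triangle GNJ ⇒ R = (5/24, 1/3)
line AR meets NJ at S = (0, 8/19)
R = A + t·(S−A) with t = 19/24, so AR:RS = 19/24:5/24

AR:RS = 19/5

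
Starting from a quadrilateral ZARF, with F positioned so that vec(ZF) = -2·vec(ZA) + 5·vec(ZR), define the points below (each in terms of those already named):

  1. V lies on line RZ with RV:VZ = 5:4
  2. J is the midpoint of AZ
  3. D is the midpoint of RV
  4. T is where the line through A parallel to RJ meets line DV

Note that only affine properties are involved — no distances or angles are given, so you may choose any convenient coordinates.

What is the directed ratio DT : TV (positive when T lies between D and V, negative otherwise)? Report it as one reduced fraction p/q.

Work in coordinates with Z = (0, 0), A = (1, 0), R = (0, 1), F = (-2, 5).
1. V lies on line RZ with RV:VZ = 5:4 ⇒ V = (0, 4/9)
2. J is the midpoint of AZ ⇒ J = (1/2, 0)
3. D is the midpoint of RV ⇒ D = (0, 13/18)
4. T is where the line through A parallel to RJ meets line DV ⇒ T = (0, 2)
T = D + t·(V−D) with t = -23/5, so DT:TV = t:(1−t) = -23/5:28/5

DT:TV = -23/28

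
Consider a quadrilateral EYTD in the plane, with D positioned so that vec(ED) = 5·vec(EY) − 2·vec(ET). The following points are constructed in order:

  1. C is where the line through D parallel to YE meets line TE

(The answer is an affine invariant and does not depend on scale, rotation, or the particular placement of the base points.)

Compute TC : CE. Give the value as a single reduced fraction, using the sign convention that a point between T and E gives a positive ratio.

TC:CE = -3/2

Assign E = (0, 0), Y = (1, 0), T = (0, 1), D = (5, -2) — the answer is frame-independent, so this choice is without loss of generality.
1. C is where the line through D parallel to YE meets line TE ⇒ C = (0, -2)
C = T + t·(E−T) with t = 3, so TC:CE = t:(1−t) = 3:-2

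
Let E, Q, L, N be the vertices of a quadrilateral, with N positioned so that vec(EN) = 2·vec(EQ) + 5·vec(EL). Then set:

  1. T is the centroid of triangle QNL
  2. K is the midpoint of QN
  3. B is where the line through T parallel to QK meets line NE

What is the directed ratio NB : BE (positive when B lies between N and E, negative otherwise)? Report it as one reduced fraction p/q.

Assign E = (0, 0), Q = (1, 0), L = (0, 1), N = (2, 5) — the answer is frame-independent, so this choice is without loss of generality.
1. T is the centroid of triangle QNL ⇒ T = (1, 2)
2. K is the midpoint of QN ⇒ K = (3/2, 5/2)
3. B is where the line through T parallel to QK meets line NE ⇒ B = (6/5, 3)
B = N + t·(E−N) with t = 2/5, so NB:BE = t:(1−t) = 2/5:3/5

NB:BE = 2/3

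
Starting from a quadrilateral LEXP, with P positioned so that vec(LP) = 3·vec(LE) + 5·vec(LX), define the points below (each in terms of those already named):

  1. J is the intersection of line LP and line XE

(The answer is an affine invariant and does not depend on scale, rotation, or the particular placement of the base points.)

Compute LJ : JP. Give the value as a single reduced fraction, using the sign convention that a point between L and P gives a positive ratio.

Work in coordinates with L = (0, 0), E = (1, 0), X = (0, 1), P = (3, 5).
1. J is the intersection of line LP and line XE ⇒ J = (3/8, 5/8)
J = L + t·(P−L) with t = 1/8, so LJ:JP = t:(1−t) = 1/8:7/8

LJ:JP = 1/7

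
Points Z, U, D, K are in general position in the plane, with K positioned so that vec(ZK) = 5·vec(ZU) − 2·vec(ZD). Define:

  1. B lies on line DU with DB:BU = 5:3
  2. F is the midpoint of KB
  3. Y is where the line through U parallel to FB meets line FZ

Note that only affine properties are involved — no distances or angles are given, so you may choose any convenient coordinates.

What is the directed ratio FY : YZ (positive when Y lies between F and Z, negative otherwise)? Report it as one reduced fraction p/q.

FY:YZ = 6/19

Work in coordinates with Z = (0, 0), U = (1, 0), D = (0, 1), K = (5, -2).
1. B lies on line DU with DB:BU = 5:3 ⇒ B = (5/8, 3/8)
2. F is the midpoint of KB ⇒ F = (45/16, -13/16)
3. Y is where the line through U parallel to FB meets line FZ ⇒ Y = (171/80, -247/400)
Y = F + t·(Z−F) with t = 6/25, so FY:YZ = t:(1−t) = 6/25:19/25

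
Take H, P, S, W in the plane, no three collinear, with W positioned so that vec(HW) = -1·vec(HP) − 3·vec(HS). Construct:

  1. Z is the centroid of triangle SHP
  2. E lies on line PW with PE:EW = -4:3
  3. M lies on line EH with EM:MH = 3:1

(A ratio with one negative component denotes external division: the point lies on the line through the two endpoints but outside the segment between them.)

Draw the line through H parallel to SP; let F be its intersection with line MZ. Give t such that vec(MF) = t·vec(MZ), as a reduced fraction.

t = 57/65

Set H = (0, 0), P = (1, 0), S = (0, 1), W = (-1, -3); any affine frame gives the same invariant.
1. Z is the centroid of triangle SHP ⇒ Z = (1/3, 1/3)
2. E lies on line PW with PE:EW = -4:3 ⇒ E = (-7, -12)
3. M lies on line EH with EM:MH = 3:1 ⇒ M = (-7/4, -3)
through H parallel to SP: direction (1, -1); meets MZ at F = (1/13, -1/13)
F = M + t·(Z−M) with t = 57/65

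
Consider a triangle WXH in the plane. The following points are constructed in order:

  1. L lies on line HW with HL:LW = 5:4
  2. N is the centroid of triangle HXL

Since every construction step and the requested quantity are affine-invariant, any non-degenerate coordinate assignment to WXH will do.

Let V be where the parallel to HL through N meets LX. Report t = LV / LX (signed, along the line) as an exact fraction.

t = 1/3

Choose coordinates W = (0, 0), X = (1, 0), H = (0, 1).
1. L lies on line HW with HL:LW = 5:4 ⇒ L = (0, 4/9)
2. N is the centroid of triangle HXL ⇒ N = (1/3, 13/27)
through N parallel to HL: direction (0, -5/9); meets LX at V = (1/3, 8/27)
V = L + t·(X−L) with t = 1/3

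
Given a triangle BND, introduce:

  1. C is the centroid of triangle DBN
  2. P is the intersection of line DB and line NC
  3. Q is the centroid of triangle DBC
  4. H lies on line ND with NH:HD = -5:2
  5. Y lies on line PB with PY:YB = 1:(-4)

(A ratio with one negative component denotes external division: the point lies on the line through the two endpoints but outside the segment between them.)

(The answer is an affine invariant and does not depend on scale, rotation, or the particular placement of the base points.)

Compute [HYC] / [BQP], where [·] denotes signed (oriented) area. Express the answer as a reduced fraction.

Assign B = (0, 0), N = (1, 0), D = (0, 1) — the answer is frame-independent, so this choice is without loss of generality.
1. C is the centroid of triangle DBN ⇒ C = (1/3, 1/3)
2. P is the intersection of line DB and line NC ⇒ P = (0, 1/2)
3. Q is the centroid of triangle DBC ⇒ Q = (1/9, 4/9)
4. H lies on line ND with NH:HD = -5:2 ⇒ H = (-2/3, 5/3)
5. Y lies on line PB with PY:YB = 1:(-4) ⇒ Y = (0, 2/3)
2·[HYC] = 1/9, 2·[BQP] = 1/18
[HYC]:[BQP] = 1/9:1/18 = 2

[HYC]:[BQP] = 2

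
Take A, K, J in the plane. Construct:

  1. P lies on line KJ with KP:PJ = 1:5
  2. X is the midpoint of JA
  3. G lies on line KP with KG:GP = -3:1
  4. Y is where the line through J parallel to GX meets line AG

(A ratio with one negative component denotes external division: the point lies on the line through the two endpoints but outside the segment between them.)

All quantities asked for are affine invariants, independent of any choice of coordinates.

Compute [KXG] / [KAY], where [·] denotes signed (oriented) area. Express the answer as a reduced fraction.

[KXG]:[KAY] = 1/4

Set A = (0, 0), K = (1, 0), J = (0, 1); any affine frame gives the same invariant.
1. P lies on line KJ with KP:PJ = 1:5 ⇒ P = (5/6, 1/6)
2. X is the midpoint of JA ⇒ X = (0, 1/2)
3. G lies on line KP with KG:GP = -3:1 ⇒ G = (3/4, 1/4)
4. Y is where the line through J parallel to GX meets line AG ⇒ Y = (3/2, 1/2)
2·[KXG] = -1/8, 2·[KAY] = -1/2
[KXG]:[KAY] = -1/8:-1/2 = 1/4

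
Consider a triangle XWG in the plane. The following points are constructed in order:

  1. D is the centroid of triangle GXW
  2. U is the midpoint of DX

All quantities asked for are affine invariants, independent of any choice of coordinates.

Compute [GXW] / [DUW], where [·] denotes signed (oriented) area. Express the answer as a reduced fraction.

[GXW]:[DUW] = 6

Work in coordinates with X = (0, 0), W = (1, 0), G = (0, 1).
1. D is the centroid of triangle GXW ⇒ D = (1/3, 1/3)
2. U is the midpoint of DX ⇒ U = (1/6, 1/6)
2·[GXW] = 1, 2·[DUW] = 1/6
[GXW]:[DUW] = 1:1/6 = 6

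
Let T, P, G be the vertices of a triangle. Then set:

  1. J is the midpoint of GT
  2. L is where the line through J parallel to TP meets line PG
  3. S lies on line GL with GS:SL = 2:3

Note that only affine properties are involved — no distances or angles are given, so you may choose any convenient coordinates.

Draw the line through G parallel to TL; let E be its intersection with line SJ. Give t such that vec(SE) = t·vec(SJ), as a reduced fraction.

Work in coordinates with T = (0, 0), P = (1, 0), G = (0, 1).
1. J is the midpoint of GT ⇒ J = (0, 1/2)
2. L is where the line through J parallel to TP meets line PG ⇒ L = (1/2, 1/2)
3. S lies on line GL with GS:SL = 2:3 ⇒ S = (1/5, 4/5)
through G parallel to TL: direction (1/2, 1/2); meets SJ at E = (1, 2)
E = S + t·(J−S) with t = -4

t = -4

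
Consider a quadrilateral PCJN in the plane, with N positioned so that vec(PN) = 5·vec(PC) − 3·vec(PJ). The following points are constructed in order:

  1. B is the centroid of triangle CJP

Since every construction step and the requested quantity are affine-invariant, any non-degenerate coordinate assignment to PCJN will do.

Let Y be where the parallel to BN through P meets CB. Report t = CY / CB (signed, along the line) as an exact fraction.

Assign P = (0, 0), C = (1, 0), J = (0, 1), N = (5, -3) — the answer is frame-independent, so this choice is without loss of generality.
1. B is the centroid of triangle CJP ⇒ B = (1/3, 1/3)
through P parallel to BN: direction (14/3, -10/3); meets CB at Y = (-7/3, 5/3)
Y = C + t·(B−C) with t = 5

t = 5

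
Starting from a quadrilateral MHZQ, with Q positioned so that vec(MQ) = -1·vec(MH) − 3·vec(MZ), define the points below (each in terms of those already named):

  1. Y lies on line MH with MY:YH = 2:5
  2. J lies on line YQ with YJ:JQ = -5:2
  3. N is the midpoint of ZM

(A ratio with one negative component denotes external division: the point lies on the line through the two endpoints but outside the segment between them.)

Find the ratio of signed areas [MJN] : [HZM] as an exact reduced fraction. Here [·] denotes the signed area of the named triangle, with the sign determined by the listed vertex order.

[MJN]:[HZM] = -13/14

Set M = (0, 0), H = (1, 0), Z = (0, 1), Q = (-1, -3); any affine frame gives the same invariant.
1. Y lies on line MH with MY:YH = 2:5 ⇒ Y = (2/7, 0)
2. J lies on line YQ with YJ:JQ = -5:2 ⇒ J = (-13/7, -5)
3. N is the midpoint of ZM ⇒ N = (0, 1/2)
2·[MJN] = -13/14, 2·[HZM] = 1
[MJN]:[HZM] = -13/14:1 = -13/14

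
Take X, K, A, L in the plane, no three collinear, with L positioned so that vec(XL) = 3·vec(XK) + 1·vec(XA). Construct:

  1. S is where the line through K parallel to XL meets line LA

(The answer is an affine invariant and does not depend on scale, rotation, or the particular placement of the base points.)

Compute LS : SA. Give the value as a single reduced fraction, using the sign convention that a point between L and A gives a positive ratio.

LS:SA = -1/4

Set X = (0, 0), K = (1, 0), A = (0, 1), L = (3, 1); any affine frame gives the same invariant.
1. S is where the line through K parallel to XL meets line LA ⇒ S = (4, 1)
S = L + t·(A−L) with t = -1/3, so LS:SA = t:(1−t) = -1/3:4/3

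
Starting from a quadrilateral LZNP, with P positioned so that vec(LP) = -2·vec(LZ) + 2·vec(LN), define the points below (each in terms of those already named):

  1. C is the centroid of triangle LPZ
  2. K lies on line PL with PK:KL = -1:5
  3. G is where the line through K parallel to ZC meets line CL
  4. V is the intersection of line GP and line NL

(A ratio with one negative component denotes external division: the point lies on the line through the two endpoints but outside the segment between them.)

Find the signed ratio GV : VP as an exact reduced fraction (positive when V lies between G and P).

Set L = (0, 0), Z = (1, 0), N = (0, 1), P = (-2, 2); any affine frame gives the same invariant.
1. C is the centroid of triangle LPZ ⇒ C = (-1/3, 2/3)
2. K lies on line PL with PK:KL = -1:5 ⇒ K = (-5/2, 5/2)
3. G is where the line through K parallel to ZC meets line CL ⇒ G = (-5/6, 5/3)
4. V is the intersection of line GP and line NL ⇒ V = (0, 10/7)
V = G + t·(P−G) with t = -5/7, so GV:VP = t:(1−t) = -5/7:12/7

GV:VP = -5/12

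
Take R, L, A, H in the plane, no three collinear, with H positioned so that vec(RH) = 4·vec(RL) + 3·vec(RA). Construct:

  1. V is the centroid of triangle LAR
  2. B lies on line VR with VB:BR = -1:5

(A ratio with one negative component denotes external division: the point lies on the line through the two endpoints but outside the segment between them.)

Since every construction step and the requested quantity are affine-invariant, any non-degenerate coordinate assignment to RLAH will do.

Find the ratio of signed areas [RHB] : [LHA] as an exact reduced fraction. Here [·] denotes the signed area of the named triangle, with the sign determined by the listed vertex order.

[RHB]:[LHA] = 5/72

Assign R = (0, 0), L = (1, 0), A = (0, 1), H = (4, 3) — the answer is frame-independent, so this choice is without loss of generality.
1. V is the centroid of triangle LAR ⇒ V = (1/3, 1/3)
2. B lies on line VR with VB:BR = -1:5 ⇒ B = (5/12, 5/12)
2·[RHB] = 5/12, 2·[LHA] = 6
[RHB]:[LHA] = 5/12:6 = 5/72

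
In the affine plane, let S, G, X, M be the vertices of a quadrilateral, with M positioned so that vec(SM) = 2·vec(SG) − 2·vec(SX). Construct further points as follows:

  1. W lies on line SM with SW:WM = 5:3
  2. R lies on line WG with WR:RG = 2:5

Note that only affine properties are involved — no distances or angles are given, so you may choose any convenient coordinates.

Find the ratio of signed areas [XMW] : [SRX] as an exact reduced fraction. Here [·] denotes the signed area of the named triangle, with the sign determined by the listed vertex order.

Set S = (0, 0), G = (1, 0), X = (0, 1), M = (2, -2); any affine frame gives the same invariant.
1. W lies on line SM with SW:WM = 5:3 ⇒ W = (5/4, -5/4)
2. R lies on line WG with WR:RG = 2:5 ⇒ R = (33/28, -25/28)
2·[XMW] = -3/4, 2·[SRX] = 33/28
[XMW]:[SRX] = -3/4:33/28 = -7/11

[XMW]:[SRX] = -7/11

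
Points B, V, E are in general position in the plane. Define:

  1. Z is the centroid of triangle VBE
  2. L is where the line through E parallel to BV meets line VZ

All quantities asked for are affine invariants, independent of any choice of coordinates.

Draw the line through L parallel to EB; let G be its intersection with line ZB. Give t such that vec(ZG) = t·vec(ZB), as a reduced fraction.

Set B = (0, 0), V = (1, 0), E = (0, 1); any affine frame gives the same invariant.
1. Z is the centroid of triangle VBE ⇒ Z = (1/3, 1/3)
2. L is where the line through E parallel to BV meets line VZ ⇒ L = (-1, 1)
through L parallel to EB: direction (0, -1); meets ZB at G = (-1, -1)
G = Z + t·(B−Z) with t = 4

t = 4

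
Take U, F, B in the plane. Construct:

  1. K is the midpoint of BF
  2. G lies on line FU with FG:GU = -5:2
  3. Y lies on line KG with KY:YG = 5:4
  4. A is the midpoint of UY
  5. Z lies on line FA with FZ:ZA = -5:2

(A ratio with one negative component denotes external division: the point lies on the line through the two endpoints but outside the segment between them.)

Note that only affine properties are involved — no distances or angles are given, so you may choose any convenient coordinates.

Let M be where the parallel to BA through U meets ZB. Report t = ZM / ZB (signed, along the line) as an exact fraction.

Set U = (0, 0), F = (1, 0), B = (0, 1); any affine frame gives the same invariant.
1. K is the midpoint of BF ⇒ K = (1/2, 1/2)
2. G lies on line FU with FG:GU = -5:2 ⇒ G = (-2/3, 0)
3. Y lies on line KG with KY:YG = 5:4 ⇒ Y = (-4/27, 2/9)
4. A is the midpoint of UY ⇒ A = (-2/27, 1/9)
5. Z lies on line FA with FZ:ZA = -5:2 ⇒ Z = (-64/81, 5/27)
through U parallel to BA: direction (-2/27, -8/9); meets ZB at M = (32/351, 128/117)
M = Z + t·(B−Z) with t = 29/26

t = 29/26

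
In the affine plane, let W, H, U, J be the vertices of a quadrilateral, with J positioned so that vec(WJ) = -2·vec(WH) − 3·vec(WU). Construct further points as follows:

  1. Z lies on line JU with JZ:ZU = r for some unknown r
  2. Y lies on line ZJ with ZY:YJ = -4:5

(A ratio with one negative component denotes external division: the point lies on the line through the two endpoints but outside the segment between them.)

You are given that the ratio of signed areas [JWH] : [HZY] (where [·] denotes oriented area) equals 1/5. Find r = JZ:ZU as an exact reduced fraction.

Choose coordinates W = (0, 0), H = (1, 0), U = (0, 1), J = (-2, -3).
1. With JZ:ZU = r, write λ = r/(r+1) so Z = J + λ·(U−J); Z is affine-linear in λ
2. Y lies on line ZJ with ZY:YJ = -4:5 ⇒ Y is an affine combination of earlier points and hence also affine-linear in λ
Every point depending on Z is an affine combination of Z and λ-independent points, so each such coordinate is linear in λ; the λ² term in each signed area is a multiple of (U−J)×(U−J) = 0, so 2·[JWH] and 2·[HZY] are each linear in λ. Evaluating at λ=0 and λ=1:
  2·[JWH] = -3,   2·[HZY] = -24·λ
So [JWH]:[HZY] = (-3) / (-24·λ). Setting this equal to 1/5:
  -3 = 1/5·(-24·λ)  ⇒  λ = 5/8
Then r = λ/(1−λ) = (5/8)/(3/8) = 5/3. Check: with r = 5/3, Z = (-3/4, -1/2) and [JWH]:[HZY] = 1/5 as required.

r = 5/3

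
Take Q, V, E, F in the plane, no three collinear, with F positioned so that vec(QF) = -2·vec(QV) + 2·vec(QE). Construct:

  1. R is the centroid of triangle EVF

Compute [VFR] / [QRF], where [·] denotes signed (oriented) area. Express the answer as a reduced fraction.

[VFR]:[QRF] = -1/4

Assign Q = (0, 0), V = (1, 0), E = (0, 1), F = (-2, 2) — the answer is frame-independent, so this choice is without loss of generality.
1. R is the centroid of triangle EVF ⇒ R = (-1/3, 1)
2·[VFR] = -1/3, 2·[QRF] = 4/3
[VFR]:[QRF] = -1/3:4/3 = -1/4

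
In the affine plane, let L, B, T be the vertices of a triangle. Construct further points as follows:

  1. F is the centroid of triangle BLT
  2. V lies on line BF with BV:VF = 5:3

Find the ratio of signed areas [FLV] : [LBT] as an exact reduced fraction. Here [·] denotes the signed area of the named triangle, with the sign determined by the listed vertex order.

Work in coordinates with L = (0, 0), B = (1, 0), T = (0, 1).
1. F is the centroid of triangle BLT ⇒ F = (1/3, 1/3)
2. V lies on line BF with BV:VF = 5:3 ⇒ V = (7/12, 5/24)
2·[FLV] = 1/8, 2·[LBT] = 1
[FLV]:[LBT] = 1/8:1 = 1/8

[FLV]:[LBT] = 1/8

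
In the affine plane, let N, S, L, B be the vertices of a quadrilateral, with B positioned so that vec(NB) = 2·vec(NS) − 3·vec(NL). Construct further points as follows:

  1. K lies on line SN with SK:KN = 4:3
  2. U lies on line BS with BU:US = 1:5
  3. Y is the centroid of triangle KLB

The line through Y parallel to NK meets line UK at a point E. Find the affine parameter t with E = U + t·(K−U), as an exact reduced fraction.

Set N = (0, 0), S = (1, 0), L = (0, 1), B = (2, -3); any affine frame gives the same invariant.
1. K lies on line SN with SK:KN = 4:3 ⇒ K = (3/7, 0)
2. U lies on line BS with BU:US = 1:5 ⇒ U = (11/6, -5/2)
3. Y is the centroid of triangle KLB ⇒ Y = (17/21, -2/3)
through Y parallel to NK: direction (3/7, 0); meets UK at E = (253/315, -2/3)
E = U + t·(K−U) with t = 11/15

t = 11/15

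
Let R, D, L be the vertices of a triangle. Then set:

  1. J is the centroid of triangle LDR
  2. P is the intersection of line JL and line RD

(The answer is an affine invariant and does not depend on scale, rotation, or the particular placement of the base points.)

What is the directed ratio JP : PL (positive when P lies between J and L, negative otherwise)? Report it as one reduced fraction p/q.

JP:PL = -1/3

Assign R = (0, 0), D = (1, 0), L = (0, 1) — the answer is frame-independent, so this choice is without loss of generality.
1. J is the centroid of triangle LDR ⇒ J = (1/3, 1/3)
2. P is the intersection of line JL and line RD ⇒ P = (1/2, 0)
P = J + t·(L−J) with t = -1/2, so JP:PL = t:(1−t) = -1/2:3/2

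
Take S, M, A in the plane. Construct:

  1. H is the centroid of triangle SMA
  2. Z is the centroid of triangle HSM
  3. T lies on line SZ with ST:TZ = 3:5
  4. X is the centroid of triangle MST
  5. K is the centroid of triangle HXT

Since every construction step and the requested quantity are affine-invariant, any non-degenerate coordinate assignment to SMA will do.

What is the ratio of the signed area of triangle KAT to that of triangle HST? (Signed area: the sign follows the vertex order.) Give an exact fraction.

Assign S = (0, 0), M = (1, 0), A = (0, 1) — the answer is frame-independent, so this choice is without loss of generality.
1. H is the centroid of triangle SMA ⇒ H = (1/3, 1/3)
2. Z is the centroid of triangle HSM ⇒ Z = (4/9, 1/9)
3. T lies on line SZ with ST:TZ = 3:5 ⇒ T = (1/6, 1/24)
4. X is the centroid of triangle MST ⇒ X = (7/18, 1/72)
5. K is the centroid of triangle HXT ⇒ K = (8/27, 7/54)
2·[KAT] = 5/36, 2·[HST] = 1/24
[KAT]:[HST] = 5/36:1/24 = 10/3

[KAT]:[HST] = 10/3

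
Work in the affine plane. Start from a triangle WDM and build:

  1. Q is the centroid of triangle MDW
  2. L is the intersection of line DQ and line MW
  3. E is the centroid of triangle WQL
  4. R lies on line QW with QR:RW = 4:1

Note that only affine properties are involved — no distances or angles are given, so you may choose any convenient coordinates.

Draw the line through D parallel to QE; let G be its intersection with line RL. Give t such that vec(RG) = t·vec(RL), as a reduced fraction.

t = -2/3

Assign W = (0, 0), D = (1, 0), M = (0, 1) — the answer is frame-independent, so this choice is without loss of generality.
1. Q is the centroid of triangle MDW ⇒ Q = (1/3, 1/3)
2. L is the intersection of line DQ and line MW ⇒ L = (0, 1/2)
3. E is the centroid of triangle WQL ⇒ E = (1/9, 5/18)
4. R lies on line QW with QR:RW = 4:1 ⇒ R = (1/15, 1/15)
through D parallel to QE: direction (-2/9, -1/18); meets RL at G = (1/9, -2/9)
G = R + t·(L−R) with t = -2/3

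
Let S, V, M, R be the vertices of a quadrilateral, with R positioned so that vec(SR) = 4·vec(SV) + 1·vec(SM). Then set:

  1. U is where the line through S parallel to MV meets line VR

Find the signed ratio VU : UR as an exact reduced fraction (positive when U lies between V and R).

VU:UR = -1/5

Set S = (0, 0), V = (1, 0), M = (0, 1), R = (4, 1); any affine frame gives the same invariant.
1. U is where the line through S parallel to MV meets line VR ⇒ U = (1/4, -1/4)
U = V + t·(R−V) with t = -1/4, so VU:UR = t:(1−t) = -1/4:5/4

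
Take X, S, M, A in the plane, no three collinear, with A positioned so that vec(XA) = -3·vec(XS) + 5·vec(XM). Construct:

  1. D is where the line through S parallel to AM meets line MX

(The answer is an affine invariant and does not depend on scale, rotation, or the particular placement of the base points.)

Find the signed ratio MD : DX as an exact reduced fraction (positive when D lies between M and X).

Work in coordinates with X = (0, 0), S = (1, 0), M = (0, 1), A = (-3, 5).
1. D is where the line through S parallel to AM meets line MX ⇒ D = (0, 4/3)
D = M + t·(X−M) with t = -1/3, so MD:DX = t:(1−t) = -1/3:4/3

MD:DX = -1/4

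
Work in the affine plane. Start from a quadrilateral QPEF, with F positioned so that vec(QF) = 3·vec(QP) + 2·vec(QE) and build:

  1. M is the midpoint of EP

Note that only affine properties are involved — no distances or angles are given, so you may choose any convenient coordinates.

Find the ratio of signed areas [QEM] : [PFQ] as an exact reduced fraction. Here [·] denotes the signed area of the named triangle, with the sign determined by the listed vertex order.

Assign Q = (0, 0), P = (1, 0), E = (0, 1), F = (3, 2) — the answer is frame-independent, so this choice is without loss of generality.
1. M is the midpoint of EP ⇒ M = (1/2, 1/2)
2·[QEM] = -1/2, 2·[PFQ] = 2
[QEM]:[PFQ] = -1/2:2 = -1/4

[QEM]:[PFQ] = -1/4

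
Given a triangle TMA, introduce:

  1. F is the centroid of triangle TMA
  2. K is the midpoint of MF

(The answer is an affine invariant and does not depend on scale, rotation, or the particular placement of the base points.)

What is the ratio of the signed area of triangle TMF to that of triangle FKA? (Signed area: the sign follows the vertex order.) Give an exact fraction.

[TMF]:[FKA] = 2

Assign T = (0, 0), M = (1, 0), A = (0, 1) — the answer is frame-independent, so this choice is without loss of generality.
1. F is the centroid of triangle TMA ⇒ F = (1/3, 1/3)
2. K is the midpoint of MF ⇒ K = (2/3, 1/6)
2·[TMF] = 1/3, 2·[FKA] = 1/6
[TMF]:[FKA] = 1/3:1/6 = 2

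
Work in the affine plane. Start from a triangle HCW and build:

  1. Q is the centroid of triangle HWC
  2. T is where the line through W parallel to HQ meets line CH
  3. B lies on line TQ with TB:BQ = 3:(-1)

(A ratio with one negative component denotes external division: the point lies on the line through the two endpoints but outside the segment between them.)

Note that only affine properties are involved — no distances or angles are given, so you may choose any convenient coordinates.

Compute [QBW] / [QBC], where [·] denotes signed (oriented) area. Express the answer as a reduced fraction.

Assign H = (0, 0), C = (1, 0), W = (0, 1) — the answer is frame-independent, so this choice is without loss of generality.
1. Q is the centroid of triangle HWC ⇒ Q = (1/3, 1/3)
2. T is where the line through W parallel to HQ meets line CH ⇒ T = (-1, 0)
3. B lies on line TQ with TB:BQ = 3:(-1) ⇒ B = (1, 1/2)
2·[QBW] = 1/2, 2·[QBC] = -1/3
[QBW]:[QBC] = 1/2:-1/3 = -3/2

[QBW]:[QBC] = -3/2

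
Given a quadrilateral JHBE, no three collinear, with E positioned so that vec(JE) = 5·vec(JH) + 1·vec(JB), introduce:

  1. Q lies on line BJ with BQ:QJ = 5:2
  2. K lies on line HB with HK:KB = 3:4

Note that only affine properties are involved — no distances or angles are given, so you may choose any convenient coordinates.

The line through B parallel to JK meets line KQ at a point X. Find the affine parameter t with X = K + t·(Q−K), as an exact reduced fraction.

t = 7/2

Work in coordinates with J = (0, 0), H = (1, 0), B = (0, 1), E = (5, 1).
1. Q lies on line BJ with BQ:QJ = 5:2 ⇒ Q = (0, 2/7)
2. K lies on line HB with HK:KB = 3:4 ⇒ K = (4/7, 3/7)
through B parallel to JK: direction (4/7, 3/7); meets KQ at X = (-10/7, -1/14)
X = K + t·(Q−K) with t = 7/2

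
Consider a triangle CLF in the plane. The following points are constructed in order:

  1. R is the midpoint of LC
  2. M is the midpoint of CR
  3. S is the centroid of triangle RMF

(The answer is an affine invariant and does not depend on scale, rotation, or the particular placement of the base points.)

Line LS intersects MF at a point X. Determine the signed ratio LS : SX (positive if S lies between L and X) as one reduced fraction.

Assign C = (0, 0), L = (1, 0), F = (0, 1) — the answer is frame-independent, so this choice is without loss of generality.
1. R is the midpoint of LC ⇒ R = (1/2, 0)
2. M is the midpoint of CR ⇒ M = (1/4, 0)
3. S is the centroid of triangle RMF ⇒ S = (1/4, 1/3)
line LS meets MF at X = (5/32, 3/8)
S = L + t·(X−L) with t = 8/9, so LS:SX = 8/9:1/9

LS:SX = 8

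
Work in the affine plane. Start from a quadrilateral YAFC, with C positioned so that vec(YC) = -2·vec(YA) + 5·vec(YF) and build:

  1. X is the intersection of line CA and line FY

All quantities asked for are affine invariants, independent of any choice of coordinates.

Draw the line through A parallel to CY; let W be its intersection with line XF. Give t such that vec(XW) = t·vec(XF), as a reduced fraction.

t = -5/4

Work in coordinates with Y = (0, 0), A = (1, 0), F = (0, 1), C = (-2, 5).
1. X is the intersection of line CA and line FY ⇒ X = (0, 5/3)
through A parallel to CY: direction (2, -5); meets XF at W = (0, 5/2)
W = X + t·(F−X) with t = -5/4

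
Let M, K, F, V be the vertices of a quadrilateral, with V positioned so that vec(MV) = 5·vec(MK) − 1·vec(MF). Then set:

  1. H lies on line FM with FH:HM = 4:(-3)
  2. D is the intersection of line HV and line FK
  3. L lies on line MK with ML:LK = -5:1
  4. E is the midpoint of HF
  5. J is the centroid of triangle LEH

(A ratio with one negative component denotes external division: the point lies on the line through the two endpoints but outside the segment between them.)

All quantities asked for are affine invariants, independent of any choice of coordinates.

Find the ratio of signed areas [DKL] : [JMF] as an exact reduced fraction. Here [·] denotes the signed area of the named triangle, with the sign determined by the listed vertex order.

Choose coordinates M = (0, 0), K = (1, 0), F = (0, 1), V = (5, -1).
1. H lies on line FM with FH:HM = 4:(-3) ⇒ H = (0, -3)
2. D is the intersection of line HV and line FK ⇒ D = (20/7, -13/7)
3. L lies on line MK with ML:LK = -5:1 ⇒ L = (5/4, 0)
4. E is the midpoint of HF ⇒ E = (0, -1)
5. J is the centroid of triangle LEH ⇒ J = (5/12, -4/3)
2·[DKL] = -13/28, 2·[JMF] = -5/12
[DKL]:[JMF] = -13/28:-5/12 = 39/35

[DKL]:[JMF] = 39/35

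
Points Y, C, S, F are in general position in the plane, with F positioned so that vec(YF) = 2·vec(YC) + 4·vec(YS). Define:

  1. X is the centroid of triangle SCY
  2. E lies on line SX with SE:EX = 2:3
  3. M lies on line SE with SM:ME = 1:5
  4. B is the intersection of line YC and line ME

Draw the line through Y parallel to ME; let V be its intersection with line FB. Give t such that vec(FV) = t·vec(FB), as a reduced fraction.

Assign Y = (0, 0), C = (1, 0), S = (0, 1), F = (2, 4) — the answer is frame-independent, so this choice is without loss of generality.
1. X is the centroid of triangle SCY ⇒ X = (1/3, 1/3)
2. E lies on line SX with SE:EX = 2:3 ⇒ E = (2/15, 11/15)
3. M lies on line SE with SM:ME = 1:5 ⇒ M = (1/45, 43/45)
4. B is the intersection of line YC and line ME ⇒ B = (1/2, 0)
through Y parallel to ME: direction (1/9, -2/9); meets FB at V = (2/7, -4/7)
V = F + t·(B−F) with t = 8/7

t = 8/7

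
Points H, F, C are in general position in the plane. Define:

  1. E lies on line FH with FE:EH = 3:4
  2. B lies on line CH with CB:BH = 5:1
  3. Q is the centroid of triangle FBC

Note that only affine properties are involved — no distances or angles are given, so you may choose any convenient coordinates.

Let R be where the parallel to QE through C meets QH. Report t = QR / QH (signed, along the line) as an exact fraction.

t = -1/14

Assign H = (0, 0), F = (1, 0), C = (0, 1) — the answer is frame-independent, so this choice is without loss of generality.
1. E lies on line FH with FE:EH = 3:4 ⇒ E = (4/7, 0)
2. B lies on line CH with CB:BH = 5:1 ⇒ B = (0, 1/6)
3. Q is the centroid of triangle FBC ⇒ Q = (1/3, 7/18)
through C parallel to QE: direction (5/21, -7/18); meets QH at R = (5/14, 5/12)
R = Q + t·(H−Q) with t = -1/14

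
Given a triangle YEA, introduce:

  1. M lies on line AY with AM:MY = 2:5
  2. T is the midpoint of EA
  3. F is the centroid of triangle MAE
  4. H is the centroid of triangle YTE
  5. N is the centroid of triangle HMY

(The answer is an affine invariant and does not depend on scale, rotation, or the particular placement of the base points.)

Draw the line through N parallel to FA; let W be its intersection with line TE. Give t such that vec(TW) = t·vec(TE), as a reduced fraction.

Work in coordinates with Y = (0, 0), E = (1, 0), A = (0, 1).
1. M lies on line AY with AM:MY = 2:5 ⇒ M = (0, 5/7)
2. T is the midpoint of EA ⇒ T = (1/2, 1/2)
3. F is the centroid of triangle MAE ⇒ F = (1/3, 4/7)
4. H is the centroid of triangle YTE ⇒ H = (1/2, 1/6)
5. N is the centroid of triangle HMY ⇒ N = (1/6, 37/126)
through N parallel to FA: direction (-1/3, 3/7); meets TE at W = (-31/18, 49/18)
W = T + t·(E−T) with t = -40/9

t = -40/9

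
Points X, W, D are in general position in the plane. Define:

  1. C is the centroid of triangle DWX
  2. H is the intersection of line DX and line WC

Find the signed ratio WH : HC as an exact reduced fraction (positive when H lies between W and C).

Choose coordinates X = (0, 0), W = (1, 0), D = (0, 1).
1. C is the centroid of triangle DWX ⇒ C = (1/3, 1/3)
2. H is the intersection of line DX and line WC ⇒ H = (0, 1/2)
H = W + t·(C−W) with t = 3/2, so WH:HC = t:(1−t) = 3/2:-1/2

WH:HC = -3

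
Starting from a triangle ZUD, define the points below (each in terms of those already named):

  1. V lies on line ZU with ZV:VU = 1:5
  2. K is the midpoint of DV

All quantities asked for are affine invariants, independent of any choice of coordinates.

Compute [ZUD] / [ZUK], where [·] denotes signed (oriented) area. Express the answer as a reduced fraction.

[ZUD]:[ZUK] = 2

Choose coordinates Z = (0, 0), U = (1, 0), D = (0, 1).
1. V lies on line ZU with ZV:VU = 1:5 ⇒ V = (1/6, 0)
2. K is the midpoint of DV ⇒ K = (1/12, 1/2)
2·[ZUD] = 1, 2·[ZUK] = 1/2
[ZUD]:[ZUK] = 1:1/2 = 2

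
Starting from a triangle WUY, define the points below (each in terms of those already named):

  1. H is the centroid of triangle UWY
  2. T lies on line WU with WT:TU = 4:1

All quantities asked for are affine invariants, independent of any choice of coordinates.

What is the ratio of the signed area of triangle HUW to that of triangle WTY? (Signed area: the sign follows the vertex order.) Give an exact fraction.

[HUW]:[WTY] = -5/12

Choose coordinates W = (0, 0), U = (1, 0), Y = (0, 1).
1. H is the centroid of triangle UWY ⇒ H = (1/3, 1/3)
2. T lies on line WU with WT:TU = 4:1 ⇒ T = (4/5, 0)
2·[HUW] = -1/3, 2·[WTY] = 4/5
[HUW]:[WTY] = -1/3:4/5 = -5/12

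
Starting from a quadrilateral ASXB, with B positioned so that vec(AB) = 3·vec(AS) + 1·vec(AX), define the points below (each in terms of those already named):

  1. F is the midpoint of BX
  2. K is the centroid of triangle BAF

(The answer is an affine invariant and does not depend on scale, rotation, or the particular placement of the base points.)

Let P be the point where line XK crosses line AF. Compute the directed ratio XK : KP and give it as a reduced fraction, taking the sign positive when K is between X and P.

XK:KP = -4

Assign A = (0, 0), S = (1, 0), X = (0, 1), B = (3, 1) — the answer is frame-independent, so this choice is without loss of generality.
1. F is the midpoint of BX ⇒ F = (3/2, 1)
2. K is the centroid of triangle BAF ⇒ K = (3/2, 2/3)
line XK meets AF at P = (9/8, 3/4)
K = X + t·(P−X) with t = 4/3, so XK:KP = 4/3:-1/3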